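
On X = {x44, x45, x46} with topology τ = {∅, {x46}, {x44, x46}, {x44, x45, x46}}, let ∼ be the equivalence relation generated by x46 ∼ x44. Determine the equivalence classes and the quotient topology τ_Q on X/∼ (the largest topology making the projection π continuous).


X/∼ = {[x44=x46], [x45]}; |τ_Q| = 3.

Equivalence classes: [x44=x46], [x45].
Quotient map π: X → X/∼ sends x44 ↦ [x44=x46], x45 ↦ [x45], x46 ↦ [x44=x46].
For each subset V ⊆ X/∼, compute π^{-1}(V) ⊆ X and check whether π^{-1}(V) ∈ τ. V is open in τ_Q iff π^{-1}(V) ∈ τ.
  V = {}: π^{-1}(V) = ∅ ∈ τ ✓.
  V = {[x44=x46]}: π^{-1}(V) = {x44, x46} ∈ τ ✓.
  V = {[x45]}: π^{-1}(V) = {x45} ∉ τ ✗.
  V = {[x44=x46], [x45]}: π^{-1}(V) = {x44, x45, x46} ∈ τ ✓.
Open sets in the quotient: τ_Q = {{}, {[x44=x46]}, {[x44=x46], [x45]}} (3 elements).


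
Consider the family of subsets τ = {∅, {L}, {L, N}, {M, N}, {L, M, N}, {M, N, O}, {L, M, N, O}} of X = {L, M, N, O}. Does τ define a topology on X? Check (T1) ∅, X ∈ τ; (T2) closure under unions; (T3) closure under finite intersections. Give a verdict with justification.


τ is NOT a topology on X.

Axiom (T1): ∅ ∈ τ? Yes; X ∈ τ? Yes.
Axiom (T2/T3): check pairwise unions and intersections of members of τ.
Counterexample for (T3): {L, N} ∩ {M, N} = {N} ∉ τ. Therefore τ is NOT a topology.


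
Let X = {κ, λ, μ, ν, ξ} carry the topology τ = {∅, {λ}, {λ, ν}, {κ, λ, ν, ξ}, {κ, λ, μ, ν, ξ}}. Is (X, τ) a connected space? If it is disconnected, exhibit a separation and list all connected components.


(X, τ) is connected.

Find clopen sets (U ∈ τ with X ∖ U ∈ τ):
  U = ∅, X ∖ U = {κ, λ, μ, ν, ξ} — both open, so U is clopen.
  U = {κ, λ, μ, ν, ξ}, X ∖ U = ∅ — both open, so U is clopen.
Only trivial clopens (∅ and X) exist, so (X, τ) is connected.
Compute connected components by grouping points that agree on all clopens:
  component: {κ, λ, μ, ν, ξ}


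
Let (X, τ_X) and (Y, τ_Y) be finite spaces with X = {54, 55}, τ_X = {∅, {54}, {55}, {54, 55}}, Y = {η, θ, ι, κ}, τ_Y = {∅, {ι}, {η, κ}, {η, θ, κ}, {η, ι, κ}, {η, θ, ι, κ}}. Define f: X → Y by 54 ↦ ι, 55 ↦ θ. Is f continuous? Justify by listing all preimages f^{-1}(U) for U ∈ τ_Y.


f IS continuous.

Compute f^{-1}(U) for each U ∈ τ_Y:
  U = ∅: f^{-1}(U) = ∅ ∈ τ_X ✓.
  U = {ι}: f^{-1}(U) = {54} ∈ τ_X ✓.
  U = {η, κ}: f^{-1}(U) = ∅ ∈ τ_X ✓.
  U = {η, θ, κ}: f^{-1}(U) = {55} ∈ τ_X ✓.
  U = {η, ι, κ}: f^{-1}(U) = {54} ∈ τ_X ✓.
  U = {η, θ, ι, κ}: f^{-1}(U) = {54, 55} ∈ τ_X ✓.
Every preimage lies in τ_X, so f IS continuous.


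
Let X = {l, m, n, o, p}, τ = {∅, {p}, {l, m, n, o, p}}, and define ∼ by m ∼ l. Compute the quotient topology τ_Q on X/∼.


X/∼ = {[l=m], [n], [o], [p]}; |τ_Q| = 3.

Equivalence classes: [l=m], [n], [o], [p].
Quotient map π: X → X/∼ sends l ↦ [l=m], m ↦ [l=m], n ↦ [n], o ↦ [o], p ↦ [p].
For each subset V ⊆ X/∼, compute π^{-1}(V) ⊆ X and check whether π^{-1}(V) ∈ τ. V is open in τ_Q iff π^{-1}(V) ∈ τ.
  V = {}: π^{-1}(V) = ∅ ∈ τ ✓.
  V = {[l=m]}: π^{-1}(V) = {l, m} ∉ τ ✗.
  V = {[n]}: π^{-1}(V) = {n} ∉ τ ✗.
  V = {[l=m], [n]}: π^{-1}(V) = {l, m, n} ∉ τ ✗.
  V = {[o]}: π^{-1}(V) = {o} ∉ τ ✗.
  V = {[l=m], [o]}: π^{-1}(V) = {l, m, o} ∉ τ ✗.
  V = {[n], [o]}: π^{-1}(V) = {n, o} ∉ τ ✗.
  V = {[l=m], [n], [o]}: π^{-1}(V) = {l, m, n, o} ∉ τ ✗.
  V = {[p]}: π^{-1}(V) = {p} ∈ τ ✓.
  V = {[l=m], [p]}: π^{-1}(V) = {l, m, p} ∉ τ ✗.
  V = {[n], [p]}: π^{-1}(V) = {n, p} ∉ τ ✗.
  V = {[l=m], [n], [p]}: π^{-1}(V) = {l, m, n, p} ∉ τ ✗.
  V = {[o], [p]}: π^{-1}(V) = {o, p} ∉ τ ✗.
  V = {[l=m], [o], [p]}: π^{-1}(V) = {l, m, o, p} ∉ τ ✗.
  V = {[n], [o], [p]}: π^{-1}(V) = {n, o, p} ∉ τ ✗.
  V = {[l=m], [n], [o], [p]}: π^{-1}(V) = {l, m, n, o, p} ∈ τ ✓.
Open sets in the quotient: τ_Q = {{}, {[p]}, {[l=m], [n], [o], [p]}} (3 elements).


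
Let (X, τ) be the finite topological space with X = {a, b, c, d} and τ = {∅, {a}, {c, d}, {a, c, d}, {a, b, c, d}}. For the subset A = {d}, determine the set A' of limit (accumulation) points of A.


A' = {b, c}

For each x ∈ X, list the open sets U ∈ τ with x ∈ U, then check whether U ∩ (A ∖ {x}) ≠ ∅ for every such U.
  x = a: open {a} ∋ x has {a} ∩ (A ∖ {a}) = ∅, so x is NOT a limit point.
  x = b: opens ∋ x are {a, b, c, d}; each meets A ∖ {b}, so x IS a limit point.
  x = c: opens ∋ x are {c, d}, {a, c, d}, {a, b, c, d}; each meets A ∖ {c}, so x IS a limit point.
  x = d: open {c, d} ∋ x has {c, d} ∩ (A ∖ {d}) = ∅, so x is NOT a limit point.
Collecting: A' = {b, c}.


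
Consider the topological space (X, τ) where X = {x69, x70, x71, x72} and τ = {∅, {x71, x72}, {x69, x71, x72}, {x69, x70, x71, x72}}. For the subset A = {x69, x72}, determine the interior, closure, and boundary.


int(A) = ∅, cl(A) = {x69, x70, x71, x72}, ∂A = {x69, x70, x71, x72}.

Closed sets in (X, τ) are complements of opens:
  closed(X, τ) = {∅, {x70}, {x69, x70}, {x69, x70, x71, x72}}.
int(A) = ⋃ {U ∈ τ : U ⊆ A}. Opens contained in A: ∅.
Taking the union of these: int(A) = ∅.
cl(A) = ⋂ {C closed : A ⊆ C}. Closed sets containing A: {x69, x70, x71, x72}.
Intersecting these: cl(A) = {x69, x70, x71, x72}.
∂A = cl(A) ∖ int(A) = {x69, x70, x71, x72} ∖ ∅ = {x69, x70, x71, x72}.


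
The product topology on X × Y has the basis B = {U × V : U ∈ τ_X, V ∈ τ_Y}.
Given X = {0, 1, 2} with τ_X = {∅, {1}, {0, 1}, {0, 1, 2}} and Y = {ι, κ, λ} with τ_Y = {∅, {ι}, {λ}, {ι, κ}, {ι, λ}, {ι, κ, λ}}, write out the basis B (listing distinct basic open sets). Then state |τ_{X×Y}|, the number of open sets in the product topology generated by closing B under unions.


Basis B = {∅ × ∅, {1} × {ι}, {1} × {λ}, {0, 1} × {ι}, {0, 1} × {λ}, {1} × {ι, κ}, {1} × {ι, λ}, {0, 1, 2} × {ι}, {0, 1, 2} × {λ}, {1} × {ι, κ, λ}, {0, 1} × {ι, κ}, {0, 1} × {ι, λ}, {0, 1} × {ι, κ, λ}, {0, 1, 2} × {ι, κ}, {0, 1, 2} × {ι, λ}, {0, 1, 2} × {ι, κ, λ}}; |τ_{X×Y}| = 40.

Enumerate products U × V with U ∈ τ_X, V ∈ τ_Y (deduplicated):
  ∅ × ∅ = {} (∅)
  {1} × {ι} = {(1,ι)}
  {1} × {λ} = {(1,λ)}
  {0, 1} × {ι} = {(0,ι), (1,ι)}
  {0, 1} × {λ} = {(0,λ), (1,λ)}
  {1} × {ι, κ} = {(1,ι), (1,κ)}
  {1} × {ι, λ} = {(1,ι), (1,λ)}
  {0, 1, 2} × {ι} = {(0,ι), (1,ι), (2,ι)}
  {0, 1, 2} × {λ} = {(0,λ), (1,λ), (2,λ)}
  {1} × {ι, κ, λ} = {(1,ι), (1,κ), (1,λ)}
  {0, 1} × {ι, κ} = {(0,ι), (0,κ), (1,ι), (1,κ)}
  {0, 1} × {ι, λ} = {(0,ι), (0,λ), (1,ι), (1,λ)}
  {0, 1} × {ι, κ, λ} = {(0,ι), (0,κ), (0,λ), (1,ι), (1,κ), (1,λ)}
  {0, 1, 2} × {ι, κ} = {(0,ι), (0,κ), (1,ι), (1,κ), (2,ι), (2,κ)}
  {0, 1, 2} × {ι, λ} = {(0,ι), (0,λ), (1,ι), (1,λ), (2,ι), (2,λ)}
  {0, 1, 2} × {ι, κ, λ} = {(0,ι), (0,κ), (0,λ), (1,ι), (1,κ), (1,λ), (2,ι), (2,κ), (2,λ)}
These 16 distinct sets form the basis B.
Close under arbitrary unions to get τ_{X×Y}; counting gives |τ_{X×Y}| = 40.


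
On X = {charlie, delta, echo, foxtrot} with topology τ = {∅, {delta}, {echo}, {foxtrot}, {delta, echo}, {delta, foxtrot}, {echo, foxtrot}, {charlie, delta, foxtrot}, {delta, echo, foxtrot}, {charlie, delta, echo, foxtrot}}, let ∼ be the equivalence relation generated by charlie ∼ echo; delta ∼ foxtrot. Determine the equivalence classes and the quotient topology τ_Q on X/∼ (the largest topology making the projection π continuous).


X/∼ = {[charlie=echo], [delta=foxtrot]}; |τ_Q| = 3.

Equivalence classes: [charlie=echo], [delta=foxtrot].
Quotient map π: X → X/∼ sends charlie ↦ [charlie=echo], delta ↦ [delta=foxtrot], echo ↦ [charlie=echo], foxtrot ↦ [delta=foxtrot].
For each subset V ⊆ X/∼, compute π^{-1}(V) ⊆ X and check whether π^{-1}(V) ∈ τ. V is open in τ_Q iff π^{-1}(V) ∈ τ.
  V = {}: π^{-1}(V) = ∅ ∈ τ ✓.
  V = {[charlie=echo]}: π^{-1}(V) = {charlie, echo} ∉ τ ✗.
  V = {[delta=foxtrot]}: π^{-1}(V) = {delta, foxtrot} ∈ τ ✓.
  V = {[charlie=echo], [delta=foxtrot]}: π^{-1}(V) = {charlie, delta, echo, foxtrot} ∈ τ ✓.
Open sets in the quotient: τ_Q = {{}, {[delta=foxtrot]}, {[charlie=echo], [delta=foxtrot]}} (3 elements).


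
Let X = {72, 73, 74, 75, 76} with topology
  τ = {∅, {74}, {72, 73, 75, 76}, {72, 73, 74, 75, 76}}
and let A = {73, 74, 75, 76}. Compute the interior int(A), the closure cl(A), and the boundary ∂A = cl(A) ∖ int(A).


int(A) = {74}, cl(A) = {72, 73, 74, 75, 76}, ∂A = {72, 73, 75, 76}.

Closed sets in (X, τ) are complements of opens:
  closed(X, τ) = {∅, {74}, {72, 73, 75, 76}, {72, 73, 74, 75, 76}}.
int(A) = ⋃ {U ∈ τ : U ⊆ A}. Opens contained in A: ∅, {74}.
Taking the union of these: int(A) = {74}.
cl(A) = ⋂ {C closed : A ⊆ C}. Closed sets containing A: {72, 73, 74, 75, 76}.
Intersecting these: cl(A) = {72, 73, 74, 75, 76}.
∂A = cl(A) ∖ int(A) = {72, 73, 74, 75, 76} ∖ {74} = {72, 73, 75, 76}.


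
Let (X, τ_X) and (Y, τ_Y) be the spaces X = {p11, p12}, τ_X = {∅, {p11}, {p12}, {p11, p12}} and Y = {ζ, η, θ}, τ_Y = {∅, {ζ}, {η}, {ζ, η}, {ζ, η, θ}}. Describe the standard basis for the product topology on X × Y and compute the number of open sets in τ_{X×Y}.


Basis B = {∅ × ∅, {p11} × {ζ}, {p11} × {η}, {p12} × {ζ}, {p12} × {η}, {p11} × {ζ, η}, {p11, p12} × {ζ}, {p11, p12} × {η}, {p12} × {ζ, η}, {p11} × {ζ, η, θ}, {p12} × {ζ, η, θ}, {p11, p12} × {ζ, η}, {p11, p12} × {ζ, η, θ}}; |τ_{X×Y}| = 25.

Enumerate products U × V with U ∈ τ_X, V ∈ τ_Y (deduplicated):
  ∅ × ∅ = {} (∅)
  {p11} × {ζ} = {(p11,ζ)}
  {p11} × {η} = {(p11,η)}
  {p12} × {ζ} = {(p12,ζ)}
  {p12} × {η} = {(p12,η)}
  {p11} × {ζ, η} = {(p11,ζ), (p11,η)}
  {p11, p12} × {ζ} = {(p11,ζ), (p12,ζ)}
  {p11, p12} × {η} = {(p11,η), (p12,η)}
  {p12} × {ζ, η} = {(p12,ζ), (p12,η)}
  {p11} × {ζ, η, θ} = {(p11,ζ), (p11,η), (p11,θ)}
  {p12} × {ζ, η, θ} = {(p12,ζ), (p12,η), (p12,θ)}
  {p11, p12} × {ζ, η} = {(p11,ζ), (p11,η), (p12,ζ), (p12,η)}
  {p11, p12} × {ζ, η, θ} = {(p11,ζ), (p11,η), (p11,θ), (p12,ζ), (p12,η), (p12,θ)}
These 13 distinct sets form the basis B.
Close under arbitrary unions to get τ_{X×Y}; counting gives |τ_{X×Y}| = 25.


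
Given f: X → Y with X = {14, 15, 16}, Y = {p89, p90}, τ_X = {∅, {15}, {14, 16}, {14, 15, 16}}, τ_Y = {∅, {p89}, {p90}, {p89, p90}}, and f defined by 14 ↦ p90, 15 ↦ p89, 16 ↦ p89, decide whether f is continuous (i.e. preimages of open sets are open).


f is NOT continuous.

Compute f^{-1}(U) for each U ∈ τ_Y:
  U = ∅: f^{-1}(U) = ∅ ∈ τ_X ✓.
  U = {p89}: f^{-1}(U) = {15, 16} ∉ τ_X ✗.
  U = {p90}: f^{-1}(U) = {14} ∉ τ_X ✗.
  U = {p89, p90}: f^{-1}(U) = {14, 15, 16} ∈ τ_X ✓.
Found U = {p89} with f^{-1}(U) = {15, 16} not in τ_X. Therefore f is NOT continuous.


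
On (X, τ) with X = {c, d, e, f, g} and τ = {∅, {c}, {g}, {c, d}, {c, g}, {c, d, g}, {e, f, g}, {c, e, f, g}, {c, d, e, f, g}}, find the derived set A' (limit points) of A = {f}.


A' = {e}

For each x ∈ X, list the open sets U ∈ τ with x ∈ U, then check whether U ∩ (A ∖ {x}) ≠ ∅ for every such U.
  x = c: open {c} ∋ x has {c} ∩ (A ∖ {c}) = ∅, so x is NOT a limit point.
  x = d: open {c, d} ∋ x has {c, d} ∩ (A ∖ {d}) = ∅, so x is NOT a limit point.
  x = e: opens ∋ x are {e, f, g}, {c, e, f, g}, {c, d, e, f, g}; each meets A ∖ {e}, so x IS a limit point.
  x = f: open {e, f, g} ∋ x has {e, f, g} ∩ (A ∖ {f}) = ∅, so x is NOT a limit point.
  x = g: open {g} ∋ x has {g} ∩ (A ∖ {g}) = ∅, so x is NOT a limit point.
Collecting: A' = {e}.


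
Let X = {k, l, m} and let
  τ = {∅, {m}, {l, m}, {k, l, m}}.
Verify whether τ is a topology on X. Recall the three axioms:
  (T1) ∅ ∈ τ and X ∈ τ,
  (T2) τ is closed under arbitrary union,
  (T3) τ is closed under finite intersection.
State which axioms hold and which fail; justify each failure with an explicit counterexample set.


τ IS a topology on X.

Axiom (T1): ∅ ∈ τ? Yes; X ∈ τ? Yes.
Axiom (T2/T3): check pairwise unions and intersections of members of τ.
All pairwise intersections and unions checked — each lies in τ. Therefore τ satisfies (T1), (T2), (T3): it IS a topology on X.


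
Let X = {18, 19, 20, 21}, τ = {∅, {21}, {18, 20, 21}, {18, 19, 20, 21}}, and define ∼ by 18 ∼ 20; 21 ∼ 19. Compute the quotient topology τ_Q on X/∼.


X/∼ = {[18=20], [19=21]}; |τ_Q| = 2.

Equivalence classes: [18=20], [19=21].
Quotient map π: X → X/∼ sends 18 ↦ [18=20], 19 ↦ [19=21], 20 ↦ [18=20], 21 ↦ [19=21].
For each subset V ⊆ X/∼, compute π^{-1}(V) ⊆ X and check whether π^{-1}(V) ∈ τ. V is open in τ_Q iff π^{-1}(V) ∈ τ.
  V = {}: π^{-1}(V) = ∅ ∈ τ ✓.
  V = {[18=20]}: π^{-1}(V) = {18, 20} ∉ τ ✗.
  V = {[19=21]}: π^{-1}(V) = {19, 21} ∉ τ ✗.
  V = {[18=20], [19=21]}: π^{-1}(V) = {18, 19, 20, 21} ∈ τ ✓.
Open sets in the quotient: τ_Q = {{}, {[18=20], [19=21]}} (2 elements).


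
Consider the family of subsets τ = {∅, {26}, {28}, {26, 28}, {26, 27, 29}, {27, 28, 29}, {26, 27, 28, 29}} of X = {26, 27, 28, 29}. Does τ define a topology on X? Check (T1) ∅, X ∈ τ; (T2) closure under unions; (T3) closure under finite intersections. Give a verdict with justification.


τ is NOT a topology on X.

Axiom (T1): ∅ ∈ τ? Yes; X ∈ τ? Yes.
Axiom (T2/T3): check pairwise unions and intersections of members of τ.
Counterexample for (T3): {26, 27, 29} ∩ {27, 28, 29} = {27, 29} ∉ τ. Therefore τ is NOT a topology.


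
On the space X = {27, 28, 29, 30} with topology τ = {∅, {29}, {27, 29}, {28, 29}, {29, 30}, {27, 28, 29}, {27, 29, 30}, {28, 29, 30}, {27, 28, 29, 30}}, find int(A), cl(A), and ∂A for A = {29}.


int(A) = {29}, cl(A) = {27, 28, 29, 30}, ∂A = {27, 28, 30}.

Closed sets in (X, τ) are complements of opens:
  closed(X, τ) = {∅, {27}, {28}, {30}, {27, 28}, {27, 30}, {28, 30}, {27, 28, 30}, {27, 28, 29, 30}}.
int(A) = ⋃ {U ∈ τ : U ⊆ A}. Opens contained in A: ∅, {29}.
Taking the union of these: int(A) = {29}.
cl(A) = ⋂ {C closed : A ⊆ C}. Closed sets containing A: {27, 28, 29, 30}.
Intersecting these: cl(A) = {27, 28, 29, 30}.
∂A = cl(A) ∖ int(A) = {27, 28, 29, 30} ∖ {29} = {27, 28, 30}.


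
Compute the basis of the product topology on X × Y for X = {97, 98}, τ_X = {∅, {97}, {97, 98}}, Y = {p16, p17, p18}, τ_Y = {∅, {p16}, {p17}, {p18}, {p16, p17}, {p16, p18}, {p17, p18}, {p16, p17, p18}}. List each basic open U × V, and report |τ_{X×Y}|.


Basis B = {∅ × ∅, {97} × {p16}, {97} × {p17}, {97} × {p18}, {97} × {p16, p17}, {97} × {p16, p18}, {97, 98} × {p16}, {97} × {p17, p18}, {97, 98} × {p17}, {97, 98} × {p18}, {97} × {p16, p17, p18}, {97, 98} × {p16, p17}, {97, 98} × {p16, p18}, {97, 98} × {p17, p18}, {97, 98} × {p16, p17, p18}}; |τ_{X×Y}| = 27.

Enumerate products U × V with U ∈ τ_X, V ∈ τ_Y (deduplicated):
  ∅ × ∅ = {} (∅)
  {97} × {p16} = {(97,p16)}
  {97} × {p17} = {(97,p17)}
  {97} × {p18} = {(97,p18)}
  {97} × {p16, p17} = {(97,p16), (97,p17)}
  {97} × {p16, p18} = {(97,p16), (97,p18)}
  {97, 98} × {p16} = {(97,p16), (98,p16)}
  {97} × {p17, p18} = {(97,p17), (97,p18)}
  {97, 98} × {p17} = {(97,p17), (98,p17)}
  {97, 98} × {p18} = {(97,p18), (98,p18)}
  {97} × {p16, p17, p18} = {(97,p16), (97,p17), (97,p18)}
  {97, 98} × {p16, p17} = {(97,p16), (97,p17), (98,p16), (98,p17)}
  {97, 98} × {p16, p18} = {(97,p16), (97,p18), (98,p16), (98,p18)}
  {97, 98} × {p17, p18} = {(97,p17), (97,p18), (98,p17), (98,p18)}
  {97, 98} × {p16, p17, p18} = {(97,p16), (97,p17), (97,p18), (98,p16), (98,p17), (98,p18)}
These 15 distinct sets form the basis B.
Close under arbitrary unions to get τ_{X×Y}; counting gives |τ_{X×Y}| = 27.


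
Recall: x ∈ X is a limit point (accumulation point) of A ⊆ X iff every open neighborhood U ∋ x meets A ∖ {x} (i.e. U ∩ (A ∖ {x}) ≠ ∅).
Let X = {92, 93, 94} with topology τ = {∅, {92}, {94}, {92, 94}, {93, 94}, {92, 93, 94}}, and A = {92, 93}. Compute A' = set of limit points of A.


A' = ∅

For each x ∈ X, list the open sets U ∈ τ with x ∈ U, then check whether U ∩ (A ∖ {x}) ≠ ∅ for every such U.
  x = 92: open {92} ∋ x has {92} ∩ (A ∖ {92}) = ∅, so x is NOT a limit point.
  x = 93: open {93, 94} ∋ x has {93, 94} ∩ (A ∖ {93}) = ∅, so x is NOT a limit point.
  x = 94: open {94} ∋ x has {94} ∩ (A ∖ {94}) = ∅, so x is NOT a limit point.
Collecting: A' = ∅.


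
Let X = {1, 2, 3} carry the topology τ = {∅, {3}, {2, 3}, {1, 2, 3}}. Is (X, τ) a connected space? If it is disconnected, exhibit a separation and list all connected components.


(X, τ) is connected.

Find clopen sets (U ∈ τ with X ∖ U ∈ τ):
  U = ∅, X ∖ U = {1, 2, 3} — both open, so U is clopen.
  U = {1, 2, 3}, X ∖ U = ∅ — both open, so U is clopen.
Only trivial clopens (∅ and X) exist, so (X, τ) is connected.
Compute connected components by grouping points that agree on all clopens:
  component: {1, 2, 3}


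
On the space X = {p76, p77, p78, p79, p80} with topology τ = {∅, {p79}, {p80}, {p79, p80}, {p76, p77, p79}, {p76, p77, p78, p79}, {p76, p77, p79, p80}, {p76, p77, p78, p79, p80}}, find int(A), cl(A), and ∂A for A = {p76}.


int(A) = ∅, cl(A) = {p76, p77, p78}, ∂A = {p76, p77, p78}.

Closed sets in (X, τ) are complements of opens:
  closed(X, τ) = {∅, {p78}, {p80}, {p78, p80}, {p76, p77, p78}, {p76, p77, p78, p79}, {p76, p77, p78, p80}, {p76, p77, p78, p79, p80}}.
int(A) = ⋃ {U ∈ τ : U ⊆ A}. Opens contained in A: ∅.
Taking the union of these: int(A) = ∅.
cl(A) = ⋂ {C closed : A ⊆ C}. Closed sets containing A: {p76, p77, p78}, {p76, p77, p78, p79}, {p76, p77, p78, p80}, {p76, p77, p78, p79, p80}.
Intersecting these: cl(A) = {p76, p77, p78}.
∂A = cl(A) ∖ int(A) = {p76, p77, p78} ∖ ∅ = {p76, p77, p78}.


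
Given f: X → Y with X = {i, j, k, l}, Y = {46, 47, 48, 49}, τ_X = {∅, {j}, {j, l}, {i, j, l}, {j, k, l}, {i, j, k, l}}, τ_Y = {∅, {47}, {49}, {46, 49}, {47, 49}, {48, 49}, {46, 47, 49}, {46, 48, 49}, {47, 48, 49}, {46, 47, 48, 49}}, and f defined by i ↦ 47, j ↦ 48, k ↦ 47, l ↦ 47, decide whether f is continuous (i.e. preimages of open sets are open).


f is NOT continuous.

Compute f^{-1}(U) for each U ∈ τ_Y:
  U = ∅: f^{-1}(U) = ∅ ∈ τ_X ✓.
  U = {47}: f^{-1}(U) = {i, k, l} ∉ τ_X ✗.
  U = {49}: f^{-1}(U) = ∅ ∈ τ_X ✓.
  U = {46, 49}: f^{-1}(U) = ∅ ∈ τ_X ✓.
  U = {47, 49}: f^{-1}(U) = {i, k, l} ∉ τ_X ✗.
  U = {48, 49}: f^{-1}(U) = {j} ∈ τ_X ✓.
  U = {46, 47, 49}: f^{-1}(U) = {i, k, l} ∉ τ_X ✗.
  U = {46, 48, 49}: f^{-1}(U) = {j} ∈ τ_X ✓.
  U = {47, 48, 49}: f^{-1}(U) = {i, j, k, l} ∈ τ_X ✓.
  U = {46, 47, 48, 49}: f^{-1}(U) = {i, j, k, l} ∈ τ_X ✓.
Found U = {47} with f^{-1}(U) = {i, k, l} not in τ_X. Therefore f is NOT continuous.


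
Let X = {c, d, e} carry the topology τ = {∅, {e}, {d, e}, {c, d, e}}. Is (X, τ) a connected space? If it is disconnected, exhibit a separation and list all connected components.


(X, τ) is connected.

Find clopen sets (U ∈ τ with X ∖ U ∈ τ):
  U = ∅, X ∖ U = {c, d, e} — both open, so U is clopen.
  U = {c, d, e}, X ∖ U = ∅ — both open, so U is clopen.
Only trivial clopens (∅ and X) exist, so (X, τ) is connected.
Compute connected components by grouping points that agree on all clopens:
  component: {c, d, e}


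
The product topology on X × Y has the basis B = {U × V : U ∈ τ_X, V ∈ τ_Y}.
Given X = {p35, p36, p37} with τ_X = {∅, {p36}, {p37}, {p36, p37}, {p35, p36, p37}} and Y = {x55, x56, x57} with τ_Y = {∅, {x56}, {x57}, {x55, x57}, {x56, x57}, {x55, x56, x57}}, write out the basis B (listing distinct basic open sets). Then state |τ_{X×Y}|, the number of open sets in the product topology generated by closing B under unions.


Basis B = {∅ × ∅, {p36} × {x56}, {p36} × {x57}, {p37} × {x56}, {p37} × {x57}, {p36} × {x55, x57}, {p36} × {x56, x57}, {p36, p37} × {x56}, {p36, p37} × {x57}, {p37} × {x55, x57}, {p37} × {x56, x57}, {p35, p36, p37} × {x56}, {p35, p36, p37} × {x57}, {p36} × {x55, x56, x57}, {p37} × {x55, x56, x57}, {p36, p37} × {x55, x57}, {p36, p37} × {x56, x57}, {p35, p36, p37} × {x55, x57}, {p35, p36, p37} × {x56, x57}, {p36, p37} × {x55, x56, x57}, {p35, p36, p37} × {x55, x56, x57}}; |τ_{X×Y}| = 70.

Enumerate products U × V with U ∈ τ_X, V ∈ τ_Y (deduplicated):
  ∅ × ∅ = {} (∅)
  {p36} × {x56} = {(p36,x56)}
  {p36} × {x57} = {(p36,x57)}
  {p37} × {x56} = {(p37,x56)}
  {p37} × {x57} = {(p37,x57)}
  {p36} × {x55, x57} = {(p36,x55), (p36,x57)}
  {p36} × {x56, x57} = {(p36,x56), (p36,x57)}
  {p36, p37} × {x56} = {(p36,x56), (p37,x56)}
  {p36, p37} × {x57} = {(p36,x57), (p37,x57)}
  {p37} × {x55, x57} = {(p37,x55), (p37,x57)}
  {p37} × {x56, x57} = {(p37,x56), (p37,x57)}
  {p35, p36, p37} × {x56} = {(p35,x56), (p36,x56), (p37,x56)}
  {p35, p36, p37} × {x57} = {(p35,x57), (p36,x57), (p37,x57)}
  {p36} × {x55, x56, x57} = {(p36,x55), (p36,x56), (p36,x57)}
  {p37} × {x55, x56, x57} = {(p37,x55), (p37,x56), (p37,x57)}
  {p36, p37} × {x55, x57} = {(p36,x55), (p36,x57), (p37,x55), (p37,x57)}
  {p36, p37} × {x56, x57} = {(p36,x56), (p36,x57), (p37,x56), (p37,x57)}
  {p35, p36, p37} × {x55, x57} = {(p35,x55), (p35,x57), (p36,x55), (p36,x57), (p37,x55), (p37,x57)}
  {p35, p36, p37} × {x56, x57} = {(p35,x56), (p35,x57), (p36,x56), (p36,x57), (p37,x56), (p37,x57)}
  {p36, p37} × {x55, x56, x57} = {(p36,x55), (p36,x56), (p36,x57), (p37,x55), (p37,x56), (p37,x57)}
  {p35, p36, p37} × {x55, x56, x57} = {(p35,x55), (p35,x56), (p35,x57), (p36,x55), (p36,x56), (p36,x57), (p37,x55), (p37,x56), (p37,x57)}
These 21 distinct sets form the basis B.
Close under arbitrary unions to get τ_{X×Y}; counting gives |τ_{X×Y}| = 70.


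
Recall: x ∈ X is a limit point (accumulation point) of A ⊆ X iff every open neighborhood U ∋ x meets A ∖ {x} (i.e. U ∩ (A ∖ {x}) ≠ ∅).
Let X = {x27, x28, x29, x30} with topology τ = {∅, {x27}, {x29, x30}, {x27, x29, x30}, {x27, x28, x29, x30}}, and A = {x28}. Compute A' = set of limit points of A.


A' = ∅

For each x ∈ X, list the open sets U ∈ τ with x ∈ U, then check whether U ∩ (A ∖ {x}) ≠ ∅ for every such U.
  x = x27: open {x27} ∋ x has {x27} ∩ (A ∖ {x27}) = ∅, so x is NOT a limit point.
  x = x28: open {x27, x28, x29, x30} ∋ x has {x27, x28, x29, x30} ∩ (A ∖ {x28}) = ∅, so x is NOT a limit point.
  x = x29: open {x29, x30} ∋ x has {x29, x30} ∩ (A ∖ {x29}) = ∅, so x is NOT a limit point.
  x = x30: open {x29, x30} ∋ x has {x29, x30} ∩ (A ∖ {x30}) = ∅, so x is NOT a limit point.
Collecting: A' = ∅.


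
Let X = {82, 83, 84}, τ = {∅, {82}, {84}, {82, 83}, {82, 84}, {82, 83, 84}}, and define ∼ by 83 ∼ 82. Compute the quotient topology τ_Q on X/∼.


X/∼ = {[82=83], [84]}; |τ_Q| = 4.

Equivalence classes: [82=83], [84].
Quotient map π: X → X/∼ sends 82 ↦ [82=83], 83 ↦ [82=83], 84 ↦ [84].
For each subset V ⊆ X/∼, compute π^{-1}(V) ⊆ X and check whether π^{-1}(V) ∈ τ. V is open in τ_Q iff π^{-1}(V) ∈ τ.
  V = {}: π^{-1}(V) = ∅ ∈ τ ✓.
  V = {[82=83]}: π^{-1}(V) = {82, 83} ∈ τ ✓.
  V = {[84]}: π^{-1}(V) = {84} ∈ τ ✓.
  V = {[82=83], [84]}: π^{-1}(V) = {82, 83, 84} ∈ τ ✓.
Open sets in the quotient: τ_Q = {{}, {[82=83]}, {[84]}, {[82=83], [84]}} (4 elements).


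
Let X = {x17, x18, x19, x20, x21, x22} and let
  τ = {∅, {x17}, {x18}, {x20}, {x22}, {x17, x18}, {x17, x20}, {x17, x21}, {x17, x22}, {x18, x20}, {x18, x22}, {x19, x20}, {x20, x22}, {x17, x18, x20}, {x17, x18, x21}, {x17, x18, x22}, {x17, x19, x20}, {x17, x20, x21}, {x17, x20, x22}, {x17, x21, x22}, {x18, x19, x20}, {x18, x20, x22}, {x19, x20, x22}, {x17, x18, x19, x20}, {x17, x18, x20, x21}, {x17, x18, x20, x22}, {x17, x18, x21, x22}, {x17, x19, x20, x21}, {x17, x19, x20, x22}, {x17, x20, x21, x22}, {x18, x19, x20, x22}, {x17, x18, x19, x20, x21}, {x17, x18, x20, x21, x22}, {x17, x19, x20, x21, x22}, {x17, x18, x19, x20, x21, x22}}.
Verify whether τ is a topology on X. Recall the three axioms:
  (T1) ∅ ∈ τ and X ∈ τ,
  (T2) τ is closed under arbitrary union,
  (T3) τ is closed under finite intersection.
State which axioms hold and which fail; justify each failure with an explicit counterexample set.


τ is NOT a topology on X.

Axiom (T1): ∅ ∈ τ? Yes; X ∈ τ? Yes.
Axiom (T2/T3): check pairwise unions and intersections of members of τ.
Counterexample for (T2): {x17} ∪ {x18, x19, x20, x22} = {x17, x18, x19, x20, x22} ∉ τ. Therefore τ is NOT a topology.


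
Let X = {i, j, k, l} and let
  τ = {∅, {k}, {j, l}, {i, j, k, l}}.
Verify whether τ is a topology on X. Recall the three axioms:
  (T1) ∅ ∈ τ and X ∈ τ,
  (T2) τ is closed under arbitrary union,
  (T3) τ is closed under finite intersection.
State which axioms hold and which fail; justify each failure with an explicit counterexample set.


τ is NOT a topology on X.

Axiom (T1): ∅ ∈ τ? Yes; X ∈ τ? Yes.
Axiom (T2/T3): check pairwise unions and intersections of members of τ.
Counterexample for (T2): {k} ∪ {j, l} = {j, k, l} ∉ τ. Therefore τ is NOT a topology.


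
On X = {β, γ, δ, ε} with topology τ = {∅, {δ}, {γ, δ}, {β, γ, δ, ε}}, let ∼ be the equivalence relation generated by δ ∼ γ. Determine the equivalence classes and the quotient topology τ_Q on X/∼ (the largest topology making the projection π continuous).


X/∼ = {[β], [γ=δ], [ε]}; |τ_Q| = 3.

Equivalence classes: [β], [γ=δ], [ε].
Quotient map π: X → X/∼ sends β ↦ [β], γ ↦ [γ=δ], δ ↦ [γ=δ], ε ↦ [ε].
For each subset V ⊆ X/∼, compute π^{-1}(V) ⊆ X and check whether π^{-1}(V) ∈ τ. V is open in τ_Q iff π^{-1}(V) ∈ τ.
  V = {}: π^{-1}(V) = ∅ ∈ τ ✓.
  V = {[β]}: π^{-1}(V) = {β} ∉ τ ✗.
  V = {[γ=δ]}: π^{-1}(V) = {γ, δ} ∈ τ ✓.
  V = {[β], [γ=δ]}: π^{-1}(V) = {β, γ, δ} ∉ τ ✗.
  V = {[ε]}: π^{-1}(V) = {ε} ∉ τ ✗.
  V = {[β], [ε]}: π^{-1}(V) = {β, ε} ∉ τ ✗.
  V = {[γ=δ], [ε]}: π^{-1}(V) = {γ, δ, ε} ∉ τ ✗.
  V = {[β], [γ=δ], [ε]}: π^{-1}(V) = {β, γ, δ, ε} ∈ τ ✓.
Open sets in the quotient: τ_Q = {{}, {[γ=δ]}, {[β], [γ=δ], [ε]}} (3 elements).


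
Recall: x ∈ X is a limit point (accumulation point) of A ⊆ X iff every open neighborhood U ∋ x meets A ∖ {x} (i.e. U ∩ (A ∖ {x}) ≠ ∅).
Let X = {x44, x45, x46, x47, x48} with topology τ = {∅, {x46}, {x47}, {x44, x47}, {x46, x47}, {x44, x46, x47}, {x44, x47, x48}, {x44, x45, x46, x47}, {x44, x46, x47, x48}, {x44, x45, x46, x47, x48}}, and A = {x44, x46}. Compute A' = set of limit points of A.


A' = {x45, x48}

For each x ∈ X, list the open sets U ∈ τ with x ∈ U, then check whether U ∩ (A ∖ {x}) ≠ ∅ for every such U.
  x = x44: open {x44, x47} ∋ x has {x44, x47} ∩ (A ∖ {x44}) = ∅, so x is NOT a limit point.
  x = x45: opens ∋ x are {x44, x45, x46, x47}, {x44, x45, x46, x47, x48}; each meets A ∖ {x45}, so x IS a limit point.
  x = x46: open {x46} ∋ x has {x46} ∩ (A ∖ {x46}) = ∅, so x is NOT a limit point.
  x = x47: open {x47} ∋ x has {x47} ∩ (A ∖ {x47}) = ∅, so x is NOT a limit point.
  x = x48: opens ∋ x are {x44, x47, x48}, {x44, x46, x47, x48}, {x44, x45, x46, x47, x48}; each meets A ∖ {x48}, so x IS a limit point.
Collecting: A' = {x45, x48}.


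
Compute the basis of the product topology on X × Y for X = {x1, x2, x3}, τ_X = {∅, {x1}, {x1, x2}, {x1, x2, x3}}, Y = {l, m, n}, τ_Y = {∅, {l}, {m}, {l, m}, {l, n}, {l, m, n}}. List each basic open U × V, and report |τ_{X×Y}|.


Basis B = {∅ × ∅, {x1} × {l}, {x1} × {m}, {x1} × {l, m}, {x1} × {l, n}, {x1, x2} × {l}, {x1, x2} × {m}, {x1} × {l, m, n}, {x1, x2, x3} × {l}, {x1, x2, x3} × {m}, {x1, x2} × {l, m}, {x1, x2} × {l, n}, {x1, x2} × {l, m, n}, {x1, x2, x3} × {l, m}, {x1, x2, x3} × {l, n}, {x1, x2, x3} × {l, m, n}}; |τ_{X×Y}| = 40.

Enumerate products U × V with U ∈ τ_X, V ∈ τ_Y (deduplicated):
  ∅ × ∅ = {} (∅)
  {x1} × {l} = {(x1,l)}
  {x1} × {m} = {(x1,m)}
  {x1} × {l, m} = {(x1,l), (x1,m)}
  {x1} × {l, n} = {(x1,l), (x1,n)}
  {x1, x2} × {l} = {(x1,l), (x2,l)}
  {x1, x2} × {m} = {(x1,m), (x2,m)}
  {x1} × {l, m, n} = {(x1,l), (x1,m), (x1,n)}
  {x1, x2, x3} × {l} = {(x1,l), (x2,l), (x3,l)}
  {x1, x2, x3} × {m} = {(x1,m), (x2,m), (x3,m)}
  {x1, x2} × {l, m} = {(x1,l), (x1,m), (x2,l), (x2,m)}
  {x1, x2} × {l, n} = {(x1,l), (x1,n), (x2,l), (x2,n)}
  {x1, x2} × {l, m, n} = {(x1,l), (x1,m), (x1,n), (x2,l), (x2,m), (x2,n)}
  {x1, x2, x3} × {l, m} = {(x1,l), (x1,m), (x2,l), (x2,m), (x3,l), (x3,m)}
  {x1, x2, x3} × {l, n} = {(x1,l), (x1,n), (x2,l), (x2,n), (x3,l), (x3,n)}
  {x1, x2, x3} × {l, m, n} = {(x1,l), (x1,m), (x1,n), (x2,l), (x2,m), (x2,n), (x3,l), (x3,m), (x3,n)}
These 16 distinct sets form the basis B.
Close under arbitrary unions to get τ_{X×Y}; counting gives |τ_{X×Y}| = 40.


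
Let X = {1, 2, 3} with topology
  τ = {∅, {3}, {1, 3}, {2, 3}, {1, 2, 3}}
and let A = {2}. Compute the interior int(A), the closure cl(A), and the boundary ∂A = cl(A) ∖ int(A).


int(A) = ∅, cl(A) = {2}, ∂A = {2}.

Closed sets in (X, τ) are complements of opens:
  closed(X, τ) = {∅, {1}, {2}, {1, 2}, {1, 2, 3}}.
int(A) = ⋃ {U ∈ τ : U ⊆ A}. Opens contained in A: ∅.
Taking the union of these: int(A) = ∅.
cl(A) = ⋂ {C closed : A ⊆ C}. Closed sets containing A: {2}, {1, 2}, {1, 2, 3}.
Intersecting these: cl(A) = {2}.
∂A = cl(A) ∖ int(A) = {2} ∖ ∅ = {2}.


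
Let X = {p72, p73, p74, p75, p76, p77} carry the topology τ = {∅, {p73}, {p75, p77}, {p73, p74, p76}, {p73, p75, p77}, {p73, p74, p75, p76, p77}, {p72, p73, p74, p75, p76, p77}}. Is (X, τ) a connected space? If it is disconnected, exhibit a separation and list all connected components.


(X, τ) is connected.

Find clopen sets (U ∈ τ with X ∖ U ∈ τ):
  U = ∅, X ∖ U = {p72, p73, p74, p75, p76, p77} — both open, so U is clopen.
  U = {p72, p73, p74, p75, p76, p77}, X ∖ U = ∅ — both open, so U is clopen.
Only trivial clopens (∅ and X) exist, so (X, τ) is connected.
Compute connected components by grouping points that agree on all clopens:
  component: {p72, p73, p74, p75, p76, p77}


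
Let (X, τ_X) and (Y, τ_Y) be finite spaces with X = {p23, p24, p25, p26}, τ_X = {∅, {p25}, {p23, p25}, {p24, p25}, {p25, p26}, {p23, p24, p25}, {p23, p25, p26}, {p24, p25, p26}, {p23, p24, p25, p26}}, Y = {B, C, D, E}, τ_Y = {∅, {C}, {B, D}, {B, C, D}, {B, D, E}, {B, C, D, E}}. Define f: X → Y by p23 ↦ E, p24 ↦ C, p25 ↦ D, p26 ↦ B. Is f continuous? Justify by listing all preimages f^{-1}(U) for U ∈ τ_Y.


f is NOT continuous.

Compute f^{-1}(U) for each U ∈ τ_Y:
  U = ∅: f^{-1}(U) = ∅ ∈ τ_X ✓.
  U = {C}: f^{-1}(U) = {p24} ∉ τ_X ✗.
  U = {B, D}: f^{-1}(U) = {p25, p26} ∈ τ_X ✓.
  U = {B, C, D}: f^{-1}(U) = {p24, p25, p26} ∈ τ_X ✓.
  U = {B, D, E}: f^{-1}(U) = {p23, p25, p26} ∈ τ_X ✓.
  U = {B, C, D, E}: f^{-1}(U) = {p23, p24, p25, p26} ∈ τ_X ✓.
Found U = {C} with f^{-1}(U) = {p24} not in τ_X. Therefore f is NOT continuous.


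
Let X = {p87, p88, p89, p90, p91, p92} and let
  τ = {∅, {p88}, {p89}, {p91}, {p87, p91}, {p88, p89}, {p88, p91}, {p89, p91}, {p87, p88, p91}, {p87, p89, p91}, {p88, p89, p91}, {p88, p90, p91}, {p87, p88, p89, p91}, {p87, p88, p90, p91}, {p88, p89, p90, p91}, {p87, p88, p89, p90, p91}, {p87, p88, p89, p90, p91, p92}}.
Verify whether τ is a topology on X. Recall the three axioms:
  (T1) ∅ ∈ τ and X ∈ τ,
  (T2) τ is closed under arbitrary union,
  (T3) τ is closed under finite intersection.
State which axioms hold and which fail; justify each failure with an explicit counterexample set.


τ IS a topology on X.

Axiom (T1): ∅ ∈ τ? Yes; X ∈ τ? Yes.
Axiom (T2/T3): check pairwise unions and intersections of members of τ.
All pairwise intersections and unions checked — each lies in τ. Therefore τ satisfies (T1), (T2), (T3): it IS a topology on X.


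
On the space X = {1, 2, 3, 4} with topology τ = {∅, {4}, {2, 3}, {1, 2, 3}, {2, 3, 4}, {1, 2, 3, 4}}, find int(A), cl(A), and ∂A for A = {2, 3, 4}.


int(A) = {2, 3, 4}, cl(A) = {1, 2, 3, 4}, ∂A = {1}.

Closed sets in (X, τ) are complements of opens:
  closed(X, τ) = {∅, {1}, {4}, {1, 4}, {1, 2, 3}, {1, 2, 3, 4}}.
int(A) = ⋃ {U ∈ τ : U ⊆ A}. Opens contained in A: ∅, {4}, {2, 3}, {2, 3, 4}.
Taking the union of these: int(A) = {2, 3, 4}.
cl(A) = ⋂ {C closed : A ⊆ C}. Closed sets containing A: {1, 2, 3, 4}.
Intersecting these: cl(A) = {1, 2, 3, 4}.
∂A = cl(A) ∖ int(A) = {1, 2, 3, 4} ∖ {2, 3, 4} = {1}.


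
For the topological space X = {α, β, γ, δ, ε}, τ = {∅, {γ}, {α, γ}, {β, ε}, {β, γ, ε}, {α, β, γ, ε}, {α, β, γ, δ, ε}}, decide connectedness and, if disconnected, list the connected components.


(X, τ) is connected.

Find clopen sets (U ∈ τ with X ∖ U ∈ τ):
  U = ∅, X ∖ U = {α, β, γ, δ, ε} — both open, so U is clopen.
  U = {α, β, γ, δ, ε}, X ∖ U = ∅ — both open, so U is clopen.
Only trivial clopens (∅ and X) exist, so (X, τ) is connected.
Compute connected components by grouping points that agree on all clopens:
  component: {α, β, γ, δ, ε}


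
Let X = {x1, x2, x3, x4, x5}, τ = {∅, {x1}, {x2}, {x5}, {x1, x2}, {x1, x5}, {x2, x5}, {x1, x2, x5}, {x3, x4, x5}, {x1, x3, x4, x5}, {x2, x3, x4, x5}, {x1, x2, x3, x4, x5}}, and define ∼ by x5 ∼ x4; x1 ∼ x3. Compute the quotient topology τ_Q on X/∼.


X/∼ = {[x1=x3], [x2], [x4=x5]}; |τ_Q| = 4.

Equivalence classes: [x1=x3], [x2], [x4=x5].
Quotient map π: X → X/∼ sends x1 ↦ [x1=x3], x2 ↦ [x2], x3 ↦ [x1=x3], x4 ↦ [x4=x5], x5 ↦ [x4=x5].
For each subset V ⊆ X/∼, compute π^{-1}(V) ⊆ X and check whether π^{-1}(V) ∈ τ. V is open in τ_Q iff π^{-1}(V) ∈ τ.
  V = {}: π^{-1}(V) = ∅ ∈ τ ✓.
  V = {[x1=x3]}: π^{-1}(V) = {x1, x3} ∉ τ ✗.
  V = {[x2]}: π^{-1}(V) = {x2} ∈ τ ✓.
  V = {[x1=x3], [x2]}: π^{-1}(V) = {x1, x2, x3} ∉ τ ✗.
  V = {[x4=x5]}: π^{-1}(V) = {x4, x5} ∉ τ ✗.
  V = {[x1=x3], [x4=x5]}: π^{-1}(V) = {x1, x3, x4, x5} ∈ τ ✓.
  V = {[x2], [x4=x5]}: π^{-1}(V) = {x2, x4, x5} ∉ τ ✗.
  V = {[x1=x3], [x2], [x4=x5]}: π^{-1}(V) = {x1, x2, x3, x4, x5} ∈ τ ✓.
Open sets in the quotient: τ_Q = {{}, {[x2]}, {[x1=x3], [x4=x5]}, {[x1=x3], [x2], [x4=x5]}} (4 elements).


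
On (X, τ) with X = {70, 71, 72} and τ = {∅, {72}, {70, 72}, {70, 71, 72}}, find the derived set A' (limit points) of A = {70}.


A' = {71}

For each x ∈ X, list the open sets U ∈ τ with x ∈ U, then check whether U ∩ (A ∖ {x}) ≠ ∅ for every such U.
  x = 70: open {70, 72} ∋ x has {70, 72} ∩ (A ∖ {70}) = ∅, so x is NOT a limit point.
  x = 71: opens ∋ x are {70, 71, 72}; each meets A ∖ {71}, so x IS a limit point.
  x = 72: open {72} ∋ x has {72} ∩ (A ∖ {72}) = ∅, so x is NOT a limit point.
Collecting: A' = {71}.


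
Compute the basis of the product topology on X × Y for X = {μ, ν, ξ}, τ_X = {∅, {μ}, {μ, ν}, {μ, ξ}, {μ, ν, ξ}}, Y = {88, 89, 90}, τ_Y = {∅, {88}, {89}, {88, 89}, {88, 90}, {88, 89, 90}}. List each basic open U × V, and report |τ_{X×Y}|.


Basis B = {∅ × ∅, {μ} × {88}, {μ} × {89}, {μ} × {88, 89}, {μ} × {88, 90}, {μ, ν} × {88}, {μ, ξ} × {88}, {μ, ν} × {89}, {μ, ξ} × {89}, {μ} × {88, 89, 90}, {μ, ν, ξ} × {88}, {μ, ν, ξ} × {89}, {μ, ν} × {88, 89}, {μ, ξ} × {88, 89}, {μ, ν} × {88, 90}, {μ, ξ} × {88, 90}, {μ, ν} × {88, 89, 90}, {μ, ξ} × {88, 89, 90}, {μ, ν, ξ} × {88, 89}, {μ, ν, ξ} × {88, 90}, {μ, ν, ξ} × {88, 89, 90}}; |τ_{X×Y}| = 70.

Enumerate products U × V with U ∈ τ_X, V ∈ τ_Y (deduplicated):
  ∅ × ∅ = {} (∅)
  {μ} × {88} = {(μ,88)}
  {μ} × {89} = {(μ,89)}
  {μ} × {88, 89} = {(μ,88), (μ,89)}
  {μ} × {88, 90} = {(μ,88), (μ,90)}
  {μ, ν} × {88} = {(μ,88), (ν,88)}
  {μ, ξ} × {88} = {(μ,88), (ξ,88)}
  {μ, ν} × {89} = {(μ,89), (ν,89)}
  {μ, ξ} × {89} = {(μ,89), (ξ,89)}
  {μ} × {88, 89, 90} = {(μ,88), (μ,89), (μ,90)}
  {μ, ν, ξ} × {88} = {(μ,88), (ν,88), (ξ,88)}
  {μ, ν, ξ} × {89} = {(μ,89), (ν,89), (ξ,89)}
  {μ, ν} × {88, 89} = {(μ,88), (μ,89), (ν,88), (ν,89)}
  {μ, ξ} × {88, 89} = {(μ,88), (μ,89), (ξ,88), (ξ,89)}
  {μ, ν} × {88, 90} = {(μ,88), (μ,90), (ν,88), (ν,90)}
  {μ, ξ} × {88, 90} = {(μ,88), (μ,90), (ξ,88), (ξ,90)}
  {μ, ν} × {88, 89, 90} = {(μ,88), (μ,89), (μ,90), (ν,88), (ν,89), (ν,90)}
  {μ, ξ} × {88, 89, 90} = {(μ,88), (μ,89), (μ,90), (ξ,88), (ξ,89), (ξ,90)}
  {μ, ν, ξ} × {88, 89} = {(μ,88), (μ,89), (ν,88), (ν,89), (ξ,88), (ξ,89)}
  {μ, ν, ξ} × {88, 90} = {(μ,88), (μ,90), (ν,88), (ν,90), (ξ,88), (ξ,90)}
  {μ, ν, ξ} × {88, 89, 90} = {(μ,88), (μ,89), (μ,90), (ν,88), (ν,89), (ν,90), (ξ,88), (ξ,89), (ξ,90)}
These 21 distinct sets form the basis B.
Close under arbitrary unions to get τ_{X×Y}; counting gives |τ_{X×Y}| = 70.


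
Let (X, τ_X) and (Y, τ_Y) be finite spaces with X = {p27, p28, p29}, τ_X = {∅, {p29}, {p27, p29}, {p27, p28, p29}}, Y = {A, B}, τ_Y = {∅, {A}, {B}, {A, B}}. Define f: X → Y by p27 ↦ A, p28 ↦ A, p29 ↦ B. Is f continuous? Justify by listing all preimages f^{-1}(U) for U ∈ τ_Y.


f is NOT continuous.

Compute f^{-1}(U) for each U ∈ τ_Y:
  U = ∅: f^{-1}(U) = ∅ ∈ τ_X ✓.
  U = {A}: f^{-1}(U) = {p27, p28} ∉ τ_X ✗.
  U = {B}: f^{-1}(U) = {p29} ∈ τ_X ✓.
  U = {A, B}: f^{-1}(U) = {p27, p28, p29} ∈ τ_X ✓.
Found U = {A} with f^{-1}(U) = {p27, p28} not in τ_X. Therefore f is NOT continuous.


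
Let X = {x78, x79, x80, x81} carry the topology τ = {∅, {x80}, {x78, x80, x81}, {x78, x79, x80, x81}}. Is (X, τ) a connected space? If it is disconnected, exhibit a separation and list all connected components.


(X, τ) is connected.

Find clopen sets (U ∈ τ with X ∖ U ∈ τ):
  U = ∅, X ∖ U = {x78, x79, x80, x81} — both open, so U is clopen.
  U = {x78, x79, x80, x81}, X ∖ U = ∅ — both open, so U is clopen.
Only trivial clopens (∅ and X) exist, so (X, τ) is connected.
Compute connected components by grouping points that agree on all clopens:
  component: {x78, x79, x80, x81}


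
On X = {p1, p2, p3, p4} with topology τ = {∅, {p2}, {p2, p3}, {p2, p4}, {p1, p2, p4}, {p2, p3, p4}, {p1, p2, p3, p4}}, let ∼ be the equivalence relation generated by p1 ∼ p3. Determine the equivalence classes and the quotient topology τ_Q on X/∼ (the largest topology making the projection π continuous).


X/∼ = {[p1=p3], [p2], [p4]}; |τ_Q| = 4.

Equivalence classes: [p1=p3], [p2], [p4].
Quotient map π: X → X/∼ sends p1 ↦ [p1=p3], p2 ↦ [p2], p3 ↦ [p1=p3], p4 ↦ [p4].
For each subset V ⊆ X/∼, compute π^{-1}(V) ⊆ X and check whether π^{-1}(V) ∈ τ. V is open in τ_Q iff π^{-1}(V) ∈ τ.
  V = {}: π^{-1}(V) = ∅ ∈ τ ✓.
  V = {[p1=p3]}: π^{-1}(V) = {p1, p3} ∉ τ ✗.
  V = {[p2]}: π^{-1}(V) = {p2} ∈ τ ✓.
  V = {[p1=p3], [p2]}: π^{-1}(V) = {p1, p2, p3} ∉ τ ✗.
  V = {[p4]}: π^{-1}(V) = {p4} ∉ τ ✗.
  V = {[p1=p3], [p4]}: π^{-1}(V) = {p1, p3, p4} ∉ τ ✗.
  V = {[p2], [p4]}: π^{-1}(V) = {p2, p4} ∈ τ ✓.
  V = {[p1=p3], [p2], [p4]}: π^{-1}(V) = {p1, p2, p3, p4} ∈ τ ✓.
Open sets in the quotient: τ_Q = {{}, {[p2]}, {[p2], [p4]}, {[p1=p3], [p2], [p4]}} (4 elements).


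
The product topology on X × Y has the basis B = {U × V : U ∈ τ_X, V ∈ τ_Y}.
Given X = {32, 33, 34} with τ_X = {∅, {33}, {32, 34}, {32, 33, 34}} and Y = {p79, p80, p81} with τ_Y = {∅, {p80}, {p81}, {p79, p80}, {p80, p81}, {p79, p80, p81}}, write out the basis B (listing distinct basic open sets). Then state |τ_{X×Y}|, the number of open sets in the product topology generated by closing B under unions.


Basis B = {∅ × ∅, {33} × {p80}, {33} × {p81}, {32, 34} × {p80}, {32, 34} × {p81}, {33} × {p79, p80}, {33} × {p80, p81}, {32, 33, 34} × {p80}, {32, 33, 34} × {p81}, {33} × {p79, p80, p81}, {32, 34} × {p79, p80}, {32, 34} × {p80, p81}, {32, 34} × {p79, p80, p81}, {32, 33, 34} × {p79, p80}, {32, 33, 34} × {p80, p81}, {32, 33, 34} × {p79, p80, p81}}; |τ_{X×Y}| = 36.

Enumerate products U × V with U ∈ τ_X, V ∈ τ_Y (deduplicated):
  ∅ × ∅ = {} (∅)
  {33} × {p80} = {(33,p80)}
  {33} × {p81} = {(33,p81)}
  {32, 34} × {p80} = {(32,p80), (34,p80)}
  {32, 34} × {p81} = {(32,p81), (34,p81)}
  {33} × {p79, p80} = {(33,p79), (33,p80)}
  {33} × {p80, p81} = {(33,p80), (33,p81)}
  {32, 33, 34} × {p80} = {(32,p80), (33,p80), (34,p80)}
  {32, 33, 34} × {p81} = {(32,p81), (33,p81), (34,p81)}
  {33} × {p79, p80, p81} = {(33,p79), (33,p80), (33,p81)}
  {32, 34} × {p79, p80} = {(32,p79), (32,p80), (34,p79), (34,p80)}
  {32, 34} × {p80, p81} = {(32,p80), (32,p81), (34,p80), (34,p81)}
  {32, 34} × {p79, p80, p81} = {(32,p79), (32,p80), (32,p81), (34,p79), (34,p80), (34,p81)}
  {32, 33, 34} × {p79, p80} = {(32,p79), (32,p80), (33,p79), (33,p80), (34,p79), (34,p80)}
  {32, 33, 34} × {p80, p81} = {(32,p80), (32,p81), (33,p80), (33,p81), (34,p80), (34,p81)}
  {32, 33, 34} × {p79, p80, p81} = {(32,p79), (32,p80), (32,p81), (33,p79), (33,p80), (33,p81), (34,p79), (34,p80), (34,p81)}
These 16 distinct sets form the basis B.
Close under arbitrary unions to get τ_{X×Y}; counting gives |τ_{X×Y}| = 36.
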